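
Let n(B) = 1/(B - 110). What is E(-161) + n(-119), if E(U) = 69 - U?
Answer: 52669/229 ≈ 230.00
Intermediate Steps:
n(B) = 1/(-110 + B)
E(-161) + n(-119) = (69 - 1*(-161)) + 1/(-110 - 119) = (69 + 161) + 1/(-229) = 230 - 1/229 = 52669/229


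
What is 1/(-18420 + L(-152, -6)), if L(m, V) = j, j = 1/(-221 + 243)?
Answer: -22/405239 ≈ -5.4289e-5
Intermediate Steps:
j = 1/22 ≈ 0.045455
L(m, V) = 1/22
1/(-18420 + L(-152, -6)) = 1/(-18420 + 1/22) = 1/(-405239/22) = -22/405239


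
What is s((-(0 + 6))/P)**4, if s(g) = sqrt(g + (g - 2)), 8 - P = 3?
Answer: 484/25 ≈ 19.360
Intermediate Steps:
P = 5 (P = 8 - 1*3 = 8 - 3 = 5)
s(g) = sqrt(-2 + 2*g) (s(g) = sqrt(g + (-2 + g)) = sqrt(-2 + 2*g))
s((-(0 + 6))/P)**4 = (sqrt(-2 + 2*(-(0 + 6)/5)))**4 = (sqrt(-2 + 2*(-1*6*(1/5))))**4 = (sqrt(-2 + 2*(-6*1/5)))**4 = (sqrt(-2 + 2*(-6/5)))**4 = (sqrt(-2 - 12/5))**4 = (sqrt(-22/5))**4 = (I*sqrt(110)/5)**4 = 484/25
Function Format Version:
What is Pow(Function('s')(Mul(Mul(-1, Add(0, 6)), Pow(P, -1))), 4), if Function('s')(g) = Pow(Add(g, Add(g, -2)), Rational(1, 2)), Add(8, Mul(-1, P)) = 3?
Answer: Rational(484, 25) ≈ 19.360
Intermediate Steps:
P = 5 (P = Add(8, Mul(-1, 3)) = Add(8, -3) = 5)
Function('s')(g) = Pow(Add(-2, Mul(2, g)), Rational(1, 2)) (Function('s')(g) = Pow(Add(g, Add(-2, g)), Rational(1, 2)) = Pow(Add(-2, Mul(2, g)), Rational(1, 2)))
Pow(Function('s')(Mul(Mul(-1, Add(0, 6)), Pow(P, -1))), 4) = Pow(Pow(Add(-2, Mul(2, Mul(Mul(-1, Add(0, 6)), Pow(5, -1)))), Rational(1, 2)), 4) = Pow(Pow(Add(-2, Mul(2, Mul(Mul(-1, 6), Rational(1, 5)))), Rational(1, 2)), 4) = Pow(Pow(Add(-2, Mul(2, Mul(-6, Rational(1, 5)))), Rational(1, 2)), 4) = Pow(Pow(Add(-2, Mul(2, Rational(-6, 5))), Rational(1, 2)), 4) = Pow(Pow(Add(-2, Rational(-12, 5)), Rational(1, 2)), 4) = Pow(Pow(Rational(-22, 5), Rational(1, 2)), 4) = Pow(Mul(Rational(1, 5), I, Pow(110, Rational(1, 2))), 4) = Rational(484, 25)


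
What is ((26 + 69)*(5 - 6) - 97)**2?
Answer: 36864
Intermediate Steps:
((26 + 69)*(5 - 6) - 97)**2 = (95*(-1) - 97)**2 = (-95 - 97)**2 = (-192)**2 = 36864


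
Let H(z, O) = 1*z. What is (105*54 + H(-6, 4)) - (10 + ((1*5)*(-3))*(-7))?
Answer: 5549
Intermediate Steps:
H(z, O) = z
(105*54 + H(-6, 4)) - (10 + ((1*5)*(-3))*(-7)) = (105*54 - 6) - (10 + ((1*5)*(-3))*(-7)) = (5670 - 6) - (10 + (5*(-3))*(-7)) = 5664 - (10 - 15*(-7)) = 5664 - (10 + 105) = 5664 - 1*115 = 5664 - 115 = 5549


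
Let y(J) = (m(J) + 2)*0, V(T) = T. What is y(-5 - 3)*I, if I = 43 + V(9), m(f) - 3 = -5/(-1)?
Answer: 0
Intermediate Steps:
m(f) = 8 (m(f) = 3 - 5/(-1) = 3 - 5*(-1) = 3 + 5 = 8)
y(J) = 0 (y(J) = (8 + 2)*0 = 10*0 = 0)
I = 52 (I = 43 + 9 = 52)
y(-5 - 3)*I = 0*52 = 0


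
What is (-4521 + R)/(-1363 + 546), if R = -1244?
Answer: 5765/817 ≈ 7.0563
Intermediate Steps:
(-4521 + R)/(-1363 + 546) = (-4521 - 1244)/(-1363 + 546) = -5765/(-817) = -5765*(-1/817) = 5765/817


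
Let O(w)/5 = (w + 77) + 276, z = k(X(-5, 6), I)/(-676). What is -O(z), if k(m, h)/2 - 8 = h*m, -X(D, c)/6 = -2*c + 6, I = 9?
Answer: -297455/169 ≈ -1760.1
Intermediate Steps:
X(D, c) = -36 + 12*c (X(D, c) = -6*(-2*c + 6) = -6*(6 - 2*c) = -36 + 12*c)
k(m, h) = 16 + 2*h*m (k(m, h) = 16 + 2*(h*m) = 16 + 2*h*m)
z = -166/169 (z = (16 + 2*9*(-36 + 12*6))/(-676) = (16 + 2*9*(-36 + 72))*(-1/676) = (16 + 2*9*36)*(-1/676) = (16 + 648)*(-1/676) = 664*(-1/676) = -166/169 ≈ -0.98225)
O(w) = 1765 + 5*w (O(w) = 5*((w + 77) + 276) = 5*((77 + w) + 276) = 5*(353 + w) = 1765 + 5*w)
-O(z) = -(1765 + 5*(-166/169)) = -(1765 - 830/169) = -1*297455/169 = -297455/169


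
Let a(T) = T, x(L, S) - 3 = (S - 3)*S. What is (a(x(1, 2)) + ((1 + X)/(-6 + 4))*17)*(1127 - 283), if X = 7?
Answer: -56548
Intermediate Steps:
x(L, S) = 3 + S*(-3 + S) (x(L, S) = 3 + (S - 3)*S = 3 + (-3 + S)*S = 3 + S*(-3 + S))
(a(x(1, 2)) + ((1 + X)/(-6 + 4))*17)*(1127 - 283) = ((3 + 2**2 - 3*2) + ((1 + 7)/(-6 + 4))*17)*(1127 - 283) = ((3 + 4 - 6) + (8/(-2))*17)*844 = (1 + (8*(-1/2))*17)*844 = (1 - 4*17)*844 = (1 - 68)*844 = -67*844 = -56548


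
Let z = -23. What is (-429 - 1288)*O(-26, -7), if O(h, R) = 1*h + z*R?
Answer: -231795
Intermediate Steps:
O(h, R) = h - 23*R (O(h, R) = 1*h - 23*R = h - 23*R)
(-429 - 1288)*O(-26, -7) = (-429 - 1288)*(-26 - 23*(-7)) = -1717*(-26 + 161) = -1717*135 = -231795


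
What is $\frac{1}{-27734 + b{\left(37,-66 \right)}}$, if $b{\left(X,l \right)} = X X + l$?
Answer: $- \frac{1}{26431} \approx -3.7834 \cdot 10^{-5}$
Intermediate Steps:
$b{\left(X,l \right)} = l + X^{2}$ ($b{\left(X,l \right)} = X^{2} + l = l + X^{2}$)
$\frac{1}{-27734 + b{\left(37,-66 \right)}} = \frac{1}{-27734 - \left(66 - 37^{2}\right)} = \frac{1}{-27734 + \left(-66 + 1369\right)} = \frac{1}{-27734 + 1303} = \frac{1}{-26431} = - \frac{1}{26431}$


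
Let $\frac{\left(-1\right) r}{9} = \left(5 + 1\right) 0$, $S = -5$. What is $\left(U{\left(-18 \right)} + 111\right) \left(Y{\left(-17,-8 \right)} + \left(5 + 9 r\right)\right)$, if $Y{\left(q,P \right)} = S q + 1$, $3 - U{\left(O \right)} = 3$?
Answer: $10101$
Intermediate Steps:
$U{\left(O \right)} = 0$ ($U{\left(O \right)} = 3 - 3 = 0$)
$r = 0$ ($r = - 9 \left(5 + 1\right) 0 = - 9 \cdot 6 \cdot 0 = \left(-9\right) 0 = 0$)
$Y{\left(q,P \right)} = 1 - 5 q$ ($Y{\left(q,P \right)} = - 5 q + 1 = 1 - 5 q$)
$\left(U{\left(-18 \right)} + 111\right) \left(Y{\left(-17,-8 \right)} + \left(5 + 9 r\right)\right) = \left(0 + 111\right) \left(\left(1 - -85\right) + \left(5 + 9 \cdot 0\right)\right) = 111 \left(\left(1 + 85\right) + \left(5 + 0\right)\right) = 111 \left(86 + 5\right) = 111 \cdot 91 = 10101$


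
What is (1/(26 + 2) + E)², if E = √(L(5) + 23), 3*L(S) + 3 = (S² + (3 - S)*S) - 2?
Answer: 61939/2352 + √237/42 ≈ 26.701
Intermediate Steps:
L(S) = -5/3 + S²/3 + S*(3 - S)/3 (L(S) = -1 + ((S² + (3 - S)*S) - 2)/3 = -1 + ((S² + S*(3 - S)) - 2)/3 = -1 + (-2 + S² + S*(3 - S))/3 = -1 + (-⅔ + S²/3 + S*(3 - S)/3) = -5/3 + S²/3 + S*(3 - S)/3)
E = √237/3 (E = √((-5/3 + 5) + 23) = √(10/3 + 23) = √(79/3) = √237/3 ≈ 5.1316)
(1/(26 + 2) + E)² = (1/(26 + 2) + √237/3)² = (1/28 + √237/3)²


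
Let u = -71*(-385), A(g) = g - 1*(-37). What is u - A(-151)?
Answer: 27449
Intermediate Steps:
A(g) = 37 + g (A(g) = g + 37 = 37 + g)
u = 27335
u - A(-151) = 27335 - (37 - 151) = 27335 - 1*(-114) = 27335 + 114 = 27449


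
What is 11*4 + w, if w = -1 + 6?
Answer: 49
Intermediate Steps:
w = 5
11*4 + w = 11*4 + 5 = 44 + 5 = 49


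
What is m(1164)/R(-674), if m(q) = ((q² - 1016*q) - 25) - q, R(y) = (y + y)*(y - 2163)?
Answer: 171083/3824276 ≈ 0.044736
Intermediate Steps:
R(y) = 2*y*(-2163 + y) (R(y) = (2*y)*(-2163 + y) = 2*y*(-2163 + y))
m(q) = -25 + q² - 1017*q (m(q) = (-25 + q² - 1016*q) - q = -25 + q² - 1017*q)
m(1164)/R(-674) = (-25 + 1164² - 1017*1164)/((2*(-674)*(-2163 - 674))) = (-25 + 1354896 - 1183788)/((2*(-674)*(-2837))) = 171083/3824276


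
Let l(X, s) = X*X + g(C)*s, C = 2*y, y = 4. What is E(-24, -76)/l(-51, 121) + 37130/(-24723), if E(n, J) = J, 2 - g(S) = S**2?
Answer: -180095182/121167423 ≈ -1.4863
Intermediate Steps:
C = 8 (C = 2*4 = 8)
g(S) = 2 - S**2
l(X, s) = X**2 - 62*s (l(X, s) = X*X + (2 - 1*8**2)*s = X**2 + (2 - 1*64)*s = X**2 + (2 - 64)*s = X**2 - 62*s)
E(-24, -76)/l(-51, 121) + 37130/(-24723) = -76/((-51)**2 - 62*121) + 37130/(-24723) = -76/(2601 - 7502) + 37130*(-1/24723) = -76/(-4901) - 37130/24723 = -76*(-1/4901) - 37130/24723 = 76/4901 - 37130/24723 = -180095182/121167423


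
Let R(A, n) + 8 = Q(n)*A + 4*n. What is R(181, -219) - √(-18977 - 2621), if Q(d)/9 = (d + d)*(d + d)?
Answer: 312512992 - I*√21598 ≈ 3.1251e+8 - 146.96*I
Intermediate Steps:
Q(d) = 36*d² (Q(d) = 9*((d + d)*(d + d)) = 9*((2*d)*(2*d)) = 9*(4*d²) = 36*d²)
R(A, n) = -8 + 4*n + 36*A*n² (R(A, n) = -8 + ((36*n²)*A + 4*n) = -8 + (36*A*n² + 4*n) = -8 + (4*n + 36*A*n²) = -8 + 4*n + 36*A*n²)
R(181, -219) - √(-18977 - 2621) = (-8 + 4*(-219) + 36*181*(-219)²) - √(-18977 - 2621) = (-8 - 876 + 36*181*47961) - √(-21598) = (-8 - 876 + 312513876) - I*√21598 = 312512992 - I*√21598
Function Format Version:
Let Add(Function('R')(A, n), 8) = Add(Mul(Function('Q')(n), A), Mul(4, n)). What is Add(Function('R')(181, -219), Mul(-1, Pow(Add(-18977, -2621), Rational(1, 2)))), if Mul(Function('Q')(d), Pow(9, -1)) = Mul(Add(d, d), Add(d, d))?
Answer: Add(312512992, Mul(-1, I, Pow(21598, Rational(1, 2)))) ≈ Add(3.1251e+8, Mul(-146.96, I))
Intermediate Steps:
Function('Q')(d) = Mul(36, Pow(d, 2)) (Function('Q')(d) = Mul(9, Mul(Add(d, d), Add(d, d))) = Mul(9, Mul(Mul(2, d), Mul(2, d))) = Mul(9, Mul(4, Pow(d, 2))) = Mul(36, Pow(d, 2)))
Function('R')(A, n) = Add(-8, Mul(4, n), Mul(36, A, Pow(n, 2))) (Function('R')(A, n) = Add(-8, Add(Mul(Mul(36, Pow(n, 2)), A), Mul(4, n))) = Add(-8, Add(Mul(36, A, Pow(n, 2)), Mul(4, n))) = Add(-8, Add(Mul(4, n), Mul(36, A, Pow(n, 2)))) = Add(-8, Mul(4, n), Mul(36, A, Pow(n, 2))))
Add(Function('R')(181, -219), Mul(-1, Pow(Add(-18977, -2621), Rational(1, 2)))) = Add(Add(-8, Mul(4, -219), Mul(36, 181, Pow(-219, 2))), Mul(-1, Pow(Add(-18977, -2621), Rational(1, 2)))) = Add(Add(-8, -876, Mul(36, 181, 47961)), Mul(-1, Pow(-21598, Rational(1, 2)))) = Add(Add(-8, -876, 312513876), Mul(-1, Mul(I, Pow(21598, Rational(1, 2))))) = Add(312512992, Mul(-1, I, Pow(21598, Rational(1, 2))))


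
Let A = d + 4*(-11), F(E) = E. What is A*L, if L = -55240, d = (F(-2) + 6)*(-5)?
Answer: 3535360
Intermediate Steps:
d = -20 (d = (-2 + 6)*(-5) = 4*(-5) = -20)
A = -64 (A = -20 + 4*(-11) = -20 - 44 = -64)
A*L = -64*(-55240) = 3535360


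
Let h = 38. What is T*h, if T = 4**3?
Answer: 2432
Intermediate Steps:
T = 64
T*h = 64*38 = 2432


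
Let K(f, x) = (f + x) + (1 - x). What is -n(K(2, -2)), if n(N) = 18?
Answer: -18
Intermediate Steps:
K(f, x) = 1 + f
-n(K(2, -2)) = -1*18 = -18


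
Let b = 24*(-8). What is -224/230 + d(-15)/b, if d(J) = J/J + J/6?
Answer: -14221/14720 ≈ -0.96610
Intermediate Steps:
b = -192
d(J) = 1 + J/6 (d(J) = 1 + J*(1/6) = 1 + J/6)
-224/230 + d(-15)/b = -224/230 + (1 + (1/6)*(-15))/(-192) = -224*1/230 + (1 - 5/2)*(-1/192) = -112/115 - 3/2*(-1/192) = -112/115 + 1/128 = -14221/14720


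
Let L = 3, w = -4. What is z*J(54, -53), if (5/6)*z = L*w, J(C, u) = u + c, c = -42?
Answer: 1368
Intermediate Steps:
J(C, u) = -42 + u (J(C, u) = u - 42 = -42 + u)
z = -72/5 (z = 6*(3*(-4))/5 = (6/5)*(-12) = -72/5 ≈ -14.400)
z*J(54, -53) = -72*(-42 - 53)/5 = -72/5*(-95) = 1368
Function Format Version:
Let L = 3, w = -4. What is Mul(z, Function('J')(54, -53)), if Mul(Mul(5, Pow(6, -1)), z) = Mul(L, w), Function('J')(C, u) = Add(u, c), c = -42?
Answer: 1368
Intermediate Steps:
Function('J')(C, u) = Add(-42, u) (Function('J')(C, u) = Add(u, -42) = Add(-42, u))
z = Rational(-72, 5) (z = Mul(Rational(6, 5), Mul(3, -4)) = Mul(Rational(6, 5), -12) = Rational(-72, 5) ≈ -14.400)
Mul(z, Function('J')(54, -53)) = Mul(Rational(-72, 5), Add(-42, -53)) = Mul(Rational(-72, 5), -95) = 1368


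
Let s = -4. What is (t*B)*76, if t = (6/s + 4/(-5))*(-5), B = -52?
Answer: -45448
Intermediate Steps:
t = 23/2 (t = (6/(-4) + 4/(-5))*(-5) = (6*(-¼) + 4*(-⅕))*(-5) = (-3/2 - ⅘)*(-5) = -23/10*(-5) = 23/2 ≈ 11.500)
(t*B)*76 = ((23/2)*(-52))*76 = -598*76 = -45448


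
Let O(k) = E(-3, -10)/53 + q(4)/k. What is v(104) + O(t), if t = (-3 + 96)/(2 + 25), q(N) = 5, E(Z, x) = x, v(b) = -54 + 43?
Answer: -15998/1643 ≈ -9.7371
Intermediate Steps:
v(b) = -11
t = 31/9 (t = 93/27 = 93*(1/27) = 31/9 ≈ 3.4444)
O(k) = -10/53 + 5/k
v(104) + O(t) = -11 + (-10/53 + 5/(31/9)) = -11 + (-10/53 + 5*(9/31)) = -11 + (-10/53 + 45/31) = -11 + 2075/1643 = -15998/1643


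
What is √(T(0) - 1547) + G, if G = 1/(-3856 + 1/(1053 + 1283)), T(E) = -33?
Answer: -2336/9007615 + 2*I*√395 ≈ -0.00025934 + 39.749*I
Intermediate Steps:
G = -2336/9007615 (G = 1/(-3856 + 1/2336) = 1/(-9007615/2336) = -2336/9007615 ≈ -0.00025934)
√(T(0) - 1547) + G = √(-33 - 1547) - 2336/9007615 = √(-1580) - 2336/9007615 = 2*I*√395 - 2336/9007615 = -2336/9007615 + 2*I*√395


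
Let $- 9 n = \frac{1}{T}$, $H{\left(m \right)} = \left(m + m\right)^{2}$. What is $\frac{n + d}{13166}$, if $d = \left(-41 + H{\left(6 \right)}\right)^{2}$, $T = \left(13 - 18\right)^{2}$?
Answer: $\frac{1193512}{1481175} \approx 0.80579$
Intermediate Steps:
$T = 25$ ($T = \left(-5\right)^{2} = 25$)
$H{\left(m \right)} = 4 m^{2}$ ($H{\left(m \right)} = \left(2 m\right)^{2} = 4 m^{2}$)
$n = - \frac{1}{225}$ ($n = - \frac{1}{9 \cdot 25} = \left(- \frac{1}{9}\right) \frac{1}{25} = - \frac{1}{225} \approx -0.0044444$)
$d = 10609$ ($d = \left(-41 + 4 \cdot 6^{2}\right)^{2} = \left(-41 + 4 \cdot 36\right)^{2} = \left(-41 + 144\right)^{2} = 103^{2} = 10609$)
$\frac{n + d}{13166} = \frac{- \frac{1}{225} + 10609}{13166} = \frac{2387024}{225} \cdot \frac{1}{13166} = \frac{1193512}{1481175}$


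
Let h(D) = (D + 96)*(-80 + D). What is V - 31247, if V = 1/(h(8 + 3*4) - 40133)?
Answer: -1471514972/47093 ≈ -31247.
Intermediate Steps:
h(D) = (-80 + D)*(96 + D) (h(D) = (96 + D)*(-80 + D) = (-80 + D)*(96 + D))
V = -1/47093 (V = 1/((-7680 + (8 + 3*4)² + 16*(8 + 3*4)) - 40133) = 1/((-7680 + (8 + 12)² + 16*(8 + 12)) - 40133) = 1/((-7680 + 20² + 16*20) - 40133) = 1/((-7680 + 400 + 320) - 40133) = 1/(-6960 - 40133) = 1/(-47093) = -1/47093 ≈ -2.1235e-5)
V - 31247 = -1/47093 - 31247 = -1471514972/47093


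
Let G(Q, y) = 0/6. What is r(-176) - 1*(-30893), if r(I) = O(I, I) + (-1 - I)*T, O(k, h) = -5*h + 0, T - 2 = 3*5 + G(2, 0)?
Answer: 34748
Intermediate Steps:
G(Q, y) = 0 (G(Q, y) = 0*(1/6) = 0)
T = 17 (T = 2 + (3*5 + 0) = 2 + (15 + 0) = 2 + 15 = 17)
O(k, h) = -5*h
r(I) = -17 - 22*I (r(I) = -5*I + (-1 - I)*17 = -5*I + (-17 - 17*I) = -17 - 22*I)
r(-176) - 1*(-30893) = (-17 - 22*(-176)) - 1*(-30893) = (-17 + 3872) + 30893 = 3855 + 30893 = 34748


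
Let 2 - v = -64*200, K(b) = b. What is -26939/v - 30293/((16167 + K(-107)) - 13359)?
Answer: -12447925/934546 ≈ -13.320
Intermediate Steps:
v = 12802 (v = 2 - (-64)*200 = 2 - 1*(-12800) = 2 + 12800 = 12802)
-26939/v - 30293/((16167 + K(-107)) - 13359) = -26939/12802 - 30293/((16167 - 107) - 13359) = -26939*1/12802 - 30293/(16060 - 13359) = -26939/12802 - 30293/2701 = -12447925/934546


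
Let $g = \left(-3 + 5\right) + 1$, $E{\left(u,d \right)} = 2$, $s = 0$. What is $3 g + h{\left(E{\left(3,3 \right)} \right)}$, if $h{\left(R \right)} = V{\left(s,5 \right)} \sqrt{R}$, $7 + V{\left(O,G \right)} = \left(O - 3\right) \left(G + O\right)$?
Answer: $9 - 22 \sqrt{2} \approx -22.113$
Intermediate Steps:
$V{\left(O,G \right)} = -7 + \left(-3 + O\right) \left(G + O\right)$ ($V{\left(O,G \right)} = -7 + \left(O - 3\right) \left(G + O\right) = -7 + \left(-3 + O\right) \left(G + O\right)$)
$h{\left(R \right)} = - 22 \sqrt{R}$ ($h{\left(R \right)} = \left(-7 + 0^{2} - 15 - 0 + 5 \cdot 0\right) \sqrt{R} = \left(-7 + 0 - 15 + 0 + 0\right) \sqrt{R} = - 22 \sqrt{R}$)
$g = 3$ ($g = 2 + 1 = 3$)
$3 g + h{\left(E{\left(3,3 \right)} \right)} = 3 \cdot 3 - 22 \sqrt{2} = 9 - 22 \sqrt{2}$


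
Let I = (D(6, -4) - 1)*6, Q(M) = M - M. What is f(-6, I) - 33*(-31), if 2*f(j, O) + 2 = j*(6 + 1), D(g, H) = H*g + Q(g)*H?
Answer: 1001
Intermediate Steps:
Q(M) = 0
D(g, H) = H*g (D(g, H) = H*g + 0*H = H*g + 0 = H*g)
I = -150 (I = (-4*6 - 1)*6 = (-24 - 1)*6 = -25*6 = -150)
f(j, O) = -1 + 7*j/2 (f(j, O) = -1 + (j*(6 + 1))/2 = -1 + (j*7)/2 = -1 + (7*j)/2 = -1 + 7*j/2)
f(-6, I) - 33*(-31) = (-1 + (7/2)*(-6)) - 33*(-31) = (-1 - 21) + 1023 = -22 + 1023 = 1001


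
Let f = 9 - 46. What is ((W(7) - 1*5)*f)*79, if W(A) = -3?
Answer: 23384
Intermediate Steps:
f = -37
((W(7) - 1*5)*f)*79 = ((-3 - 1*5)*(-37))*79 = ((-3 - 5)*(-37))*79 = -8*(-37)*79 = 296*79 = 23384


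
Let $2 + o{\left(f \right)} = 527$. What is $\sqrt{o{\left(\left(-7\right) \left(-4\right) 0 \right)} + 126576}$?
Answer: $\sqrt{127101} \approx 356.51$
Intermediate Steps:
$o{\left(f \right)} = 525$ ($o{\left(f \right)} = -2 + 527 = 525$)
$\sqrt{o{\left(\left(-7\right) \left(-4\right) 0 \right)} + 126576} = \sqrt{525 + 126576} = \sqrt{127101}$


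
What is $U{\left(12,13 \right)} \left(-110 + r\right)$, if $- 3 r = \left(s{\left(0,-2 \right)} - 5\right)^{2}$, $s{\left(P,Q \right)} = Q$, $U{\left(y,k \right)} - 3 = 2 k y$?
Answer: $-39795$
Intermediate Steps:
$U{\left(y,k \right)} = 3 + 2 k y$
$r = - \frac{49}{3}$ ($r = - \frac{\left(-2 - 5\right)^{2}}{3} = - \frac{\left(-7\right)^{2}}{3} = \left(- \frac{1}{3}\right) 49 = - \frac{49}{3} \approx -16.333$)
$U{\left(12,13 \right)} \left(-110 + r\right) = \left(3 + 2 \cdot 13 \cdot 12\right) \left(-110 - \frac{49}{3}\right) = \left(3 + 312\right) \left(- \frac{379}{3}\right) = 315 \left(- \frac{379}{3}\right) = -39795$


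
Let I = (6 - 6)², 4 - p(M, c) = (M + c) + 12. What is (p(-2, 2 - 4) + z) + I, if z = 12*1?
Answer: 8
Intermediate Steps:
p(M, c) = -8 - M - c (p(M, c) = 4 - ((M + c) + 12) = 4 - (12 + M + c) = 4 + (-12 - M - c) = -8 - M - c)
z = 12
I = 0 (I = 0² = 0)
(p(-2, 2 - 4) + z) + I = ((-8 - 1*(-2) - (2 - 4)) + 12) + 0 = ((-8 + 2 - 1*(-2)) + 12) + 0 = ((-8 + 2 + 2) + 12) + 0 = (-4 + 12) + 0 = 8 + 0 = 8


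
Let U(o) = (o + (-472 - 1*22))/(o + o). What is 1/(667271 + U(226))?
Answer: 113/75401556 ≈ 1.4986e-6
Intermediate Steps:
U(o) = (-494 + o)/(2*o) (U(o) = (o + (-472 - 22))/((2*o)) = (o - 494)*(1/(2*o)) = (-494 + o)*(1/(2*o)) = (-494 + o)/(2*o))
1/(667271 + U(226)) = 1/(667271 + (½)*(-494 + 226)/226) = 1/(667271 + (½)*(1/226)*(-268)) = 1/(667271 - 67/113) = 1/(75401556/113) = 113/75401556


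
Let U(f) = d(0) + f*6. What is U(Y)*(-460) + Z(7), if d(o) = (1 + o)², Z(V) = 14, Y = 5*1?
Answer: -14246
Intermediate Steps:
Y = 5
U(f) = 1 + 6*f (U(f) = (1 + 0)² + f*6 = 1² + 6*f = 1 + 6*f)
U(Y)*(-460) + Z(7) = (1 + 6*5)*(-460) + 14 = (1 + 30)*(-460) + 14 = 31*(-460) + 14 = -14260 + 14 = -14246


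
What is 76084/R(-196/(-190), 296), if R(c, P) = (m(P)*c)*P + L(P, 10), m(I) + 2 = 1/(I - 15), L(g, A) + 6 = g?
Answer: -1015531190/4265969 ≈ -238.05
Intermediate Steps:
L(g, A) = -6 + g
m(I) = -2 + 1/(-15 + I) (m(I) = -2 + 1/(I - 15) = -2 + 1/(-15 + I))
R(c, P) = -6 + P + P*c*(31 - 2*P)/(-15 + P) (R(c, P) = (((31 - 2*P)/(-15 + P))*c)*P + (-6 + P) = (c*(31 - 2*P)/(-15 + P))*P + (-6 + P) = P*c*(31 - 2*P)/(-15 + P) + (-6 + P) = -6 + P + P*c*(31 - 2*P)/(-15 + P))
76084/R(-196/(-190), 296) = 76084/((((-15 + 296)*(-6 + 296) - 1*296*(-196/(-190))*(-31 + 2*296))/(-15 + 296))) = 76084/(((281*290 - 1*296*(-196*(-1/190))*(-31 + 592))/281)) = 76084/(((81490 - 1*296*98/95*561)/281)) = 76084/(((81490 - 16273488/95)/281)) = 76084/(((1/281)*(-8531938/95))) = 76084/(-8531938/26695) = 76084*(-26695/8531938) = -1015531190/4265969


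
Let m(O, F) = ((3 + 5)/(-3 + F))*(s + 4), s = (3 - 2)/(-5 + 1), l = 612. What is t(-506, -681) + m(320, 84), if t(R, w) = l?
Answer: 16534/27 ≈ 612.37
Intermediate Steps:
t(R, w) = 612
s = -1/4 (s = 1/(-4) = 1*(-1/4) = -1/4 ≈ -0.25000)
m(O, F) = 30/(-3 + F) (m(O, F) = ((3 + 5)/(-3 + F))*(-1/4 + 4) = (8/(-3 + F))*(15/4) = 30/(-3 + F))
t(-506, -681) + m(320, 84) = 612 + 30/(-3 + 84) = 612 + 30/81 = 612 + 30*(1/81) = 612 + 10/27 = 16534/27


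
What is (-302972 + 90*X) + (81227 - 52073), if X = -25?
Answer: -276068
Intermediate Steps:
(-302972 + 90*X) + (81227 - 52073) = (-302972 + 90*(-25)) + (81227 - 52073) = (-302972 - 2250) + 29154 = -305222 + 29154 = -276068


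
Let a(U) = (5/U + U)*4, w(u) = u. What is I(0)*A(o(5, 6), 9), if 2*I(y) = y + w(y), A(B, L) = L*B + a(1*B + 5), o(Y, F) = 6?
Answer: 0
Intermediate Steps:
a(U) = 4*U + 20/U (a(U) = (U + 5/U)*4 = 4*U + 20/U)
A(B, L) = 20 + 4*B + 20/(5 + B) + B*L (A(B, L) = L*B + (4*(1*B + 5) + 20/(1*B + 5)) = B*L + (4*(B + 5) + 20/(B + 5)) = B*L + (4*(5 + B) + 20/(5 + B)) = B*L + ((20 + 4*B) + 20/(5 + B)) = B*L + (20 + 4*B + 20/(5 + B)) = 20 + 4*B + 20/(5 + B) + B*L)
I(y) = y (I(y) = (y + y)/2 = (2*y)/2 = y)
I(0)*A(o(5, 6), 9) = 0*((20 + (5 + 6)*(20 + 4*6 + 6*9))/(5 + 6)) = 0*((20 + 11*(20 + 24 + 54))/11) = 0*((20 + 11*98)/11) = 0*((20 + 1078)/11) = 0*((1/11)*1098) = 0*(1098/11) = 0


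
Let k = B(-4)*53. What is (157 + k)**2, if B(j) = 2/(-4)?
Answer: 68121/4 ≈ 17030.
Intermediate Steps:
B(j) = -1/2 (B(j) = 2*(-1/4) = -1/2)
k = -53/2 (k = -1/2*53 = -53/2 ≈ -26.500)
(157 + k)**2 = (157 - 53/2)**2 = (261/2)**2 = 68121/4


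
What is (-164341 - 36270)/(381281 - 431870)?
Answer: 200611/50589 ≈ 3.9655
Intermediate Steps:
(-164341 - 36270)/(381281 - 431870) = -200611/(-50589) = -200611*(-1/50589) = 200611/50589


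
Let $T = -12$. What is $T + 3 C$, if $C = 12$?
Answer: $24$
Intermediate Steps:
$T + 3 C = -12 + 3 \cdot 12 = -12 + 36 = 24$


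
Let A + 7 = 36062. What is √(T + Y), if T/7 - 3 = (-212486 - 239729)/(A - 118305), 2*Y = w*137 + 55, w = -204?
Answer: I*√766910327/235 ≈ 117.84*I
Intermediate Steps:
A = 36055 (A = -7 + 36062 = 36055)
Y = -27893/2 (Y = (-204*137 + 55)/2 = (-27948 + 55)/2 = (½)*(-27893) = -27893/2 ≈ -13947.)
T = 139793/2350 (T = 21 + 7*((-212486 - 239729)/(36055 - 118305)) = 21 + 7*(-452215/(-82250)) = 21 + 7*(-452215*(-1/82250)) = 21 + 7*(90443/16450) = 21 + 90443/2350 = 139793/2350 ≈ 59.486)
√(T + Y) = √(139793/2350 - 27893/2) = √(-16317241/1175) = I*√766910327/235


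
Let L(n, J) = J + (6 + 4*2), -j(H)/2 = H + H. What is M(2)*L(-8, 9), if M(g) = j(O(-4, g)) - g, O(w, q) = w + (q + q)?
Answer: -46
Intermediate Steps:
O(w, q) = w + 2*q
j(H) = -4*H (j(H) = -2*(H + H) = -4*H)
L(n, J) = 14 + J (L(n, J) = J + (6 + 8) = J + 14 = 14 + J)
M(g) = 16 - 9*g (M(g) = -4*(-4 + 2*g) - g = (16 - 8*g) - g = 16 - 9*g)
M(2)*L(-8, 9) = (16 - 9*2)*(14 + 9) = (16 - 18)*23 = -2*23 = -46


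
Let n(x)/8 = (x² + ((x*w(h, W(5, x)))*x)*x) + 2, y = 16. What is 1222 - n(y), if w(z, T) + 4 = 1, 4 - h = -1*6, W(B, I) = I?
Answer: 97462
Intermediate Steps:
h = 10 (h = 4 - (-1)*6 = 4 - 1*(-6) = 4 + 6 = 10)
w(z, T) = -3 (w(z, T) = -4 + 1 = -3)
n(x) = 16 - 24*x³ + 8*x² (n(x) = 8*((x² + ((x*(-3))*x)*x) + 2) = 8*((x² + ((-3*x)*x)*x) + 2) = 8*((x² + (-3*x²)*x) + 2) = 8*((x² - 3*x³) + 2) = 8*(2 + x² - 3*x³) = 16 - 24*x³ + 8*x²)
1222 - n(y) = 1222 - (16 - 24*16³ + 8*16²) = 1222 - (16 - 24*4096 + 8*256) = 1222 - (16 - 98304 + 2048) = 1222 - 1*(-96240) = 1222 + 96240 = 97462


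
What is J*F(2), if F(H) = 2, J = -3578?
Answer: -7156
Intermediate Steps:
J*F(2) = -3578*2 = -7156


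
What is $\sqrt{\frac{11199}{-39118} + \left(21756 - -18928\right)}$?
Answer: $\frac{\sqrt{62254947937534}}{39118} \approx 201.7$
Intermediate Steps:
$\sqrt{\frac{11199}{-39118} + \left(21756 - -18928\right)} = \sqrt{11199 \left(- \frac{1}{39118}\right) + \left(21756 + 18928\right)} = \sqrt{- \frac{11199}{39118} + 40684} = \sqrt{\frac{1591465513}{39118}} = \frac{\sqrt{62254947937534}}{39118}$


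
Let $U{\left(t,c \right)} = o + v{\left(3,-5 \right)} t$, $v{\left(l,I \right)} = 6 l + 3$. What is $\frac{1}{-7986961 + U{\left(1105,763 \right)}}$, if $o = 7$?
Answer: $- \frac{1}{7963749} \approx -1.2557 \cdot 10^{-7}$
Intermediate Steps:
$v{\left(l,I \right)} = 3 + 6 l$
$U{\left(t,c \right)} = 7 + 21 t$ ($U{\left(t,c \right)} = 7 + \left(3 + 6 \cdot 3\right) t = 7 + \left(3 + 18\right) t = 7 + 21 t$)
$\frac{1}{-7986961 + U{\left(1105,763 \right)}} = \frac{1}{-7986961 + \left(7 + 21 \cdot 1105\right)} = \frac{1}{-7986961 + \left(7 + 23205\right)} = \frac{1}{-7986961 + 23212} = \frac{1}{-7963749} = - \frac{1}{7963749}$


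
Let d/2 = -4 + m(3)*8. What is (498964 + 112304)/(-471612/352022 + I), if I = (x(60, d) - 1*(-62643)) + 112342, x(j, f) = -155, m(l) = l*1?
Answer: 26897472987/7692941831 ≈ 3.4964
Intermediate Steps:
m(l) = l
d = 40 (d = 2*(-4 + 3*8) = 2*(-4 + 24) = 2*20 = 40)
I = 174830 (I = (-155 - 1*(-62643)) + 112342 = (-155 + 62643) + 112342 = 62488 + 112342 = 174830)
(498964 + 112304)/(-471612/352022 + I) = (498964 + 112304)/(-471612/352022 + 174830) = 611268/(-471612*1/352022 + 174830) = 611268/(-235806/176011 + 174830) = 611268/(30771767324/176011) = 611268*(176011/30771767324) = 26897472987/7692941831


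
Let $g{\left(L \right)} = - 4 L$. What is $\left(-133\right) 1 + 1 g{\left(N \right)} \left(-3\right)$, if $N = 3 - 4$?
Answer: $-145$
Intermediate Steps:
$N = -1$ ($N = 3 - 4 = -1$)
$g{\left(L \right)} = - 4 L$
$\left(-133\right) 1 + 1 g{\left(N \right)} \left(-3\right) = \left(-133\right) 1 + 1 \left(\left(-4\right) \left(-1\right)\right) \left(-3\right) = -133 + 1 \cdot 4 \left(-3\right) = -133 + 4 \left(-3\right) = -133 - 12 = -145$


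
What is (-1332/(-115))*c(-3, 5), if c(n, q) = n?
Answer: -3996/115 ≈ -34.748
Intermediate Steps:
(-1332/(-115))*c(-3, 5) = -1332/(-115)*(-3) = -1332*(-1/115)*(-3) = (1332/115)*(-3) = -3996/115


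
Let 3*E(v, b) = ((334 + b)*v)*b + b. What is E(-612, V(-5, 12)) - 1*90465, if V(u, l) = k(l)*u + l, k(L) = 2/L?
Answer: -15781517/18 ≈ -8.7675e+5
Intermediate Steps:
V(u, l) = l + 2*u/l (V(u, l) = (2/l)*u + l = 2*u/l + l = l + 2*u/l)
E(v, b) = b/3 + b*v*(334 + b)/3 (E(v, b) = (((334 + b)*v)*b + b)/3 = ((v*(334 + b))*b + b)/3 = (b*v*(334 + b) + b)/3 = (b + b*v*(334 + b))/3 = b/3 + b*v*(334 + b)/3)
E(-612, V(-5, 12)) - 1*90465 = (12 + 2*(-5)/12)*(1 + 334*(-612) + (12 + 2*(-5)/12)*(-612))/3 - 1*90465 = (12 + 2*(-5)*(1/12))*(1 - 204408 + (12 + 2*(-5)*(1/12))*(-612))/3 - 90465 = (12 - 5/6)*(1 - 204408 + (12 - 5/6)*(-612))/3 - 90465 = (1/3)*(67/6)*(1 - 204408 + (67/6)*(-612)) - 90465 = (1/3)*(67/6)*(1 - 204408 - 6834) - 90465 = (1/3)*(67/6)*(-211241) - 90465 = -14153147/18 - 90465 = -15781517/18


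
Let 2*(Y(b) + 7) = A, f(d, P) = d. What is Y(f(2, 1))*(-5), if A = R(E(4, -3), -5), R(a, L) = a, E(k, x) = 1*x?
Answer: 85/2 ≈ 42.500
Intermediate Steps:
E(k, x) = x
A = -3
Y(b) = -17/2 (Y(b) = -7 + (½)*(-3) = -7 - 3/2 = -17/2)
Y(f(2, 1))*(-5) = -17/2*(-5) = 85/2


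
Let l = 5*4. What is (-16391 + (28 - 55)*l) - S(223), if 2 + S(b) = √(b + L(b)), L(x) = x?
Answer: -16929 - √446 ≈ -16950.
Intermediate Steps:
l = 20
S(b) = -2 + √2*√b (S(b) = -2 + √(b + b) = -2 + √(2*b) = -2 + √2*√b)
(-16391 + (28 - 55)*l) - S(223) = (-16391 + (28 - 55)*20) - (-2 + √2*√223) = (-16391 - 27*20) - (-2 + √446) = (-16391 - 540) + (2 - √446) = -16931 + (2 - √446) = -16929 - √446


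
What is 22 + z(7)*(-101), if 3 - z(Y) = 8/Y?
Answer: -1159/7 ≈ -165.57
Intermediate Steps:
z(Y) = 3 - 8/Y
22 + z(7)*(-101) = 22 + (3 - 8/7)*(-101) = 22 + (13/7)*(-101) = 22 - 1313/7 = -1159/7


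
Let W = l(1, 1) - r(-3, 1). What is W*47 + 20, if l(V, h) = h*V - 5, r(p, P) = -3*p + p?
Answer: -450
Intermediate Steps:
r(p, P) = -2*p
l(V, h) = -5 + V*h (l(V, h) = V*h - 5 = -5 + V*h)
W = -10 (W = (-5 + 1*1) - (-2)*(-3) = (-5 + 1) - 1*6 = -4 - 6 = -10)
W*47 + 20 = -10*47 + 20 = -470 + 20 = -450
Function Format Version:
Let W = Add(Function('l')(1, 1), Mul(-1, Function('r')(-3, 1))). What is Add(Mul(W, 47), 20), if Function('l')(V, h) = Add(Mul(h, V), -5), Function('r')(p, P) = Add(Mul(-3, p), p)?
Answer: -450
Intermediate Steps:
Function('r')(p, P) = Mul(-2, p)
Function('l')(V, h) = Add(-5, Mul(V, h)) (Function('l')(V, h) = Add(Mul(V, h), -5) = Add(-5, Mul(V, h)))
W = -10 (W = Add(Add(-5, Mul(1, 1)), Mul(-1, Mul(-2, -3))) = Add(Add(-5, 1), Mul(-1, 6)) = Add(-4, -6) = -10)
Add(Mul(W, 47), 20) = Add(Mul(-10, 47), 20) = Add(-470, 20) = -450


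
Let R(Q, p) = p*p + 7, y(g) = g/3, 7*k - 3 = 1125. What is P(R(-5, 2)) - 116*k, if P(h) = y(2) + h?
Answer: -392299/21 ≈ -18681.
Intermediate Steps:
k = 1128/7 (k = 3/7 + (⅐)*1125 = 3/7 + 1125/7 = 1128/7 ≈ 161.14)
y(g) = g/3 (y(g) = g*(⅓) = g/3)
R(Q, p) = 7 + p² (R(Q, p) = p² + 7 = 7 + p²)
P(h) = ⅔ + h (P(h) = (⅓)*2 + h = ⅔ + h)
P(R(-5, 2)) - 116*k = (⅔ + (7 + 2²)) - 116*1128/7 = (⅔ + (7 + 4)) - 130848/7 = (⅔ + 11) - 130848/7 = 35/3 - 130848/7 = -392299/21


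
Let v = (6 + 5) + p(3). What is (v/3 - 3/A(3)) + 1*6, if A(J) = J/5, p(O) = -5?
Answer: 3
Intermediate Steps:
A(J) = J/5 (A(J) = J*(⅕) = J/5)
v = 6 (v = (6 + 5) - 5 = 11 - 5 = 6)
(v/3 - 3/A(3)) + 1*6 = (6/3 - 3/((⅕)*3)) + 1*6 = (6*(⅓) - 3/⅗) + 6 = (2 - 3*5/3) + 6 = (2 - 5) + 6 = -3 + 6 = 3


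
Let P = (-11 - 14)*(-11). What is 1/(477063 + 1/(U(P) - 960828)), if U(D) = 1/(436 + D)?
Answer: 683148707/325904971606830 ≈ 2.0962e-6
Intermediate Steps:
P = 275 (P = -25*(-11) = 275)
1/(477063 + 1/(U(P) - 960828)) = 1/(477063 + 1/(1/(436 + 275) - 960828)) = 1/(477063 + 1/(1/711 - 960828)) = 1/(477063 + 1/(-683148707/711)) = 1/(477063 - 711/683148707) = 1/(325904971606830/683148707) = 683148707/325904971606830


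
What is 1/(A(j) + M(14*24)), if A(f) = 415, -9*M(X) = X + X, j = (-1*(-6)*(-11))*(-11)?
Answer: 3/1021 ≈ 0.0029383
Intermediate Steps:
j = 726 (j = (6*(-11))*(-11) = -66*(-11) = 726)
M(X) = -2*X/9 (M(X) = -(X + X)/9 = -2*X/9)
1/(A(j) + M(14*24)) = 1/(415 - 28*24/9) = 1/(415 - 2/9*336) = 1/(415 - 224/3) = 1/(1021/3) = 3/1021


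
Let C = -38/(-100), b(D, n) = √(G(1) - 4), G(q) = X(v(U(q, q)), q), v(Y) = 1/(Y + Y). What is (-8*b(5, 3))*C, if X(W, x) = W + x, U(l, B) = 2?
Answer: -38*I*√11/25 ≈ -5.0413*I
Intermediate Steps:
v(Y) = 1/(2*Y)
G(q) = ¼ + q (G(q) = (½)/2 + q = (½)*(½) + q = ¼ + q)
b(D, n) = I*√11/2 (b(D, n) = √((¼ + 1) - 4) = √(5/4 - 4) = √(-11/4) = I*√11/2)
C = 19/50 (C = -38*(-1/100) = 19/50 ≈ 0.38000)
(-8*b(5, 3))*C = -4*I*√11*(19/50) = -38*I*√11/25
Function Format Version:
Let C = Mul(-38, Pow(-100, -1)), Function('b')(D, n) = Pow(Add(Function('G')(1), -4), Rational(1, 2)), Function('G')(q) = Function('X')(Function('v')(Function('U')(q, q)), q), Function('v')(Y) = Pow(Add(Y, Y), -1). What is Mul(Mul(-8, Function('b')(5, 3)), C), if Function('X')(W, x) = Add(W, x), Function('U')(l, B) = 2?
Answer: Mul(Rational(-38, 25), I, Pow(11, Rational(1, 2))) ≈ Mul(-5.0413, I)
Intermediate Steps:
Function('v')(Y) = Mul(Rational(1, 2), Pow(Y, -1)) (Function('v')(Y) = Pow(Mul(2, Y), -1) = Mul(Rational(1, 2), Pow(Y, -1)))
Function('G')(q) = Add(Rational(1, 4), q) (Function('G')(q) = Add(Mul(Rational(1, 2), Pow(2, -1)), q) = Add(Mul(Rational(1, 2), Rational(1, 2)), q) = Add(Rational(1, 4), q))
Function('b')(D, n) = Mul(Rational(1, 2), I, Pow(11, Rational(1, 2))) (Function('b')(D, n) = Pow(Add(Add(Rational(1, 4), 1), -4), Rational(1, 2)) = Pow(Add(Rational(5, 4), -4), Rational(1, 2)) = Pow(Rational(-11, 4), Rational(1, 2)) = Mul(Rational(1, 2), I, Pow(11, Rational(1, 2))))
C = Rational(19, 50) (C = Mul(-38, Rational(-1, 100)) = Rational(19, 50) ≈ 0.38000)
Mul(Mul(-8, Function('b')(5, 3)), C) = Mul(Mul(-8, Mul(Rational(1, 2), I, Pow(11, Rational(1, 2)))), Rational(19, 50)) = Mul(Mul(-4, I, Pow(11, Rational(1, 2))), Rational(19, 50)) = Mul(Rational(-38, 25), I, Pow(11, Rational(1, 2)))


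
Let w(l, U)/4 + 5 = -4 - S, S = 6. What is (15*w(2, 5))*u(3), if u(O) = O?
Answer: -2700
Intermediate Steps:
w(l, U) = -60 (w(l, U) = -20 + 4*(-4 - 1*6) = -20 + 4*(-4 - 6) = -20 + 4*(-10) = -20 - 40 = -60)
(15*w(2, 5))*u(3) = (15*(-60))*3 = -900*3 = -2700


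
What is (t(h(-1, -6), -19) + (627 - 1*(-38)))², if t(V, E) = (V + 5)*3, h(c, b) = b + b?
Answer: 414736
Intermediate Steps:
h(c, b) = 2*b
t(V, E) = 15 + 3*V (t(V, E) = (5 + V)*3 = 15 + 3*V)
(t(h(-1, -6), -19) + (627 - 1*(-38)))² = ((15 + 3*(2*(-6))) + (627 - 1*(-38)))² = ((15 + 3*(-12)) + (627 + 38))² = ((15 - 36) + 665)² = (-21 + 665)² = 644² = 414736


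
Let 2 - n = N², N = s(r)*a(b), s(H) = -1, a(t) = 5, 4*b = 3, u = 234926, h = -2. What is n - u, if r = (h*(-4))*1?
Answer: -234949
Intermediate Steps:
b = ¾ (b = (¼)*3 = ¾ ≈ 0.75000)
r = 8 (r = -2*(-4)*1 = 8*1 = 8)
N = -5 (N = -1*5 = -5)
n = -23 (n = 2 - 1*(-5)² = 2 - 1*25 = 2 - 25 = -23)
n - u = -23 - 1*234926 = -23 - 234926 = -234949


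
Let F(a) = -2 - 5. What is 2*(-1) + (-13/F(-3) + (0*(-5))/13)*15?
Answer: 181/7 ≈ 25.857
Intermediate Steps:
F(a) = -7
2*(-1) + (-13/F(-3) + (0*(-5))/13)*15 = 2*(-1) + (-13/(-7) + (0*(-5))/13)*15 = -2 + (-13*(-⅐) + 0*(1/13))*15 = -2 + (13/7 + 0)*15 = -2 + (13/7)*15 = -2 + 195/7 = 181/7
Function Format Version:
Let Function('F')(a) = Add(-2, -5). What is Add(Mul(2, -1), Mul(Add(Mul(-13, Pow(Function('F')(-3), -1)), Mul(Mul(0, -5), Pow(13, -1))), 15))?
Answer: Rational(181, 7) ≈ 25.857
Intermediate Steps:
Function('F')(a) = -7
Add(Mul(2, -1), Mul(Add(Mul(-13, Pow(Function('F')(-3), -1)), Mul(Mul(0, -5), Pow(13, -1))), 15)) = Add(Mul(2, -1), Mul(Add(Mul(-13, Pow(-7, -1)), Mul(Mul(0, -5), Pow(13, -1))), 15)) = Add(-2, Mul(Add(Mul(-13, Rational(-1, 7)), Mul(0, Rational(1, 13))), 15)) = Add(-2, Mul(Add(Rational(13, 7), 0), 15)) = Add(-2, Mul(Rational(13, 7), 15)) = Add(-2, Rational(195, 7)) = Rational(181, 7)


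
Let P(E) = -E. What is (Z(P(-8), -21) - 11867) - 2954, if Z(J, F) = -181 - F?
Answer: -14981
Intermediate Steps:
(Z(P(-8), -21) - 11867) - 2954 = ((-181 - 1*(-21)) - 11867) - 2954 = ((-181 + 21) - 11867) - 2954 = (-160 - 11867) - 2954 = -12027 - 2954 = -14981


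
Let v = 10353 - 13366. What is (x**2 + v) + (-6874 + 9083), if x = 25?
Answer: -179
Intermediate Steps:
v = -3013
(x**2 + v) + (-6874 + 9083) = (25**2 - 3013) + (-6874 + 9083) = (625 - 3013) + 2209 = -2388 + 2209 = -179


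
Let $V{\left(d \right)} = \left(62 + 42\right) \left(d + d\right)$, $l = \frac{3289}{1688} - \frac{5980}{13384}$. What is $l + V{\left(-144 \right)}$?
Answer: $- \frac{84580926131}{2824024} \approx -29951.0$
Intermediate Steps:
$l = \frac{4240717}{2824024}$ ($l = 3289 \cdot \frac{1}{1688} - \frac{1495}{3346} = \frac{3289}{1688} - \frac{1495}{3346} = \frac{4240717}{2824024} \approx 1.5017$)
$V{\left(d \right)} = 208 d$ ($V{\left(d \right)} = 104 \cdot 2 d = 208 d$)
$l + V{\left(-144 \right)} = \frac{4240717}{2824024} + 208 \left(-144\right) = \frac{4240717}{2824024} - 29952 = - \frac{84580926131}{2824024}$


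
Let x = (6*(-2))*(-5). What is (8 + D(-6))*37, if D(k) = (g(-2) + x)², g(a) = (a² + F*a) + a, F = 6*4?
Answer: 7548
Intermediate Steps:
F = 24
x = 60 (x = -12*(-5) = 60)
g(a) = a² + 25*a (g(a) = (a² + 24*a) + a = a² + 25*a)
D(k) = 196 (D(k) = (-2*(25 - 2) + 60)² = (-2*23 + 60)² = (-46 + 60)² = 14² = 196)
(8 + D(-6))*37 = (8 + 196)*37 = 204*37 = 7548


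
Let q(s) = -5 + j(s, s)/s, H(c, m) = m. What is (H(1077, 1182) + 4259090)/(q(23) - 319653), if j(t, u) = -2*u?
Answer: -1065068/79915 ≈ -13.328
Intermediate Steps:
q(s) = -7 (q(s) = -5 + (-2*s)/s = -5 - 2 = -7)
(H(1077, 1182) + 4259090)/(q(23) - 319653) = (1182 + 4259090)/(-7 - 319653) = 4260272/(-319660) = 4260272*(-1/319660) = -1065068/79915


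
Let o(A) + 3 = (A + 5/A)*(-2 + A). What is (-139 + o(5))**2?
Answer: 15376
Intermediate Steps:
o(A) = -3 + (-2 + A)*(A + 5/A) (o(A) = -3 + (A + 5/A)*(-2 + A) = -3 + (-2 + A)*(A + 5/A))
(-139 + o(5))**2 = (-139 + (2 + 5**2 - 10/5 - 2*5))**2 = (-139 + (2 + 25 - 10*1/5 - 10))**2 = (-139 + (2 + 25 - 2 - 10))**2 = (-139 + 15)**2 = (-124)**2 = 15376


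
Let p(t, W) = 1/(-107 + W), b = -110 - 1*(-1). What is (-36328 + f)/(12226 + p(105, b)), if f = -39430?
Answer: -16363728/2640815 ≈ -6.1965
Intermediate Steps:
b = -109 (b = -110 + 1 = -109)
(-36328 + f)/(12226 + p(105, b)) = (-36328 - 39430)/(12226 + 1/(-107 - 109)) = -75758/(12226 + 1/(-216)) = -75758/(12226 - 1/216) = -75758/2640815/216 = -75758*216/2640815 = -16363728/2640815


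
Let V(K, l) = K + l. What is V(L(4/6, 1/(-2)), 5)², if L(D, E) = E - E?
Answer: 25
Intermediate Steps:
L(D, E) = 0
V(L(4/6, 1/(-2)), 5)² = (0 + 5)² = 5² = 25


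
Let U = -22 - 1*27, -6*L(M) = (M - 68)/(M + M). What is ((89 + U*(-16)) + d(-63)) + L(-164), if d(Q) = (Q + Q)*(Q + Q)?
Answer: 4120225/246 ≈ 16749.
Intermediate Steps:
d(Q) = 4*Q² (d(Q) = (2*Q)*(2*Q) = 4*Q²)
L(M) = -(-68 + M)/(12*M) (L(M) = -(M - 68)/(6*(M + M)) = -(-68 + M)/(6*(2*M)) = -(-68 + M)*1/(2*M)/6 = -(-68 + M)/(12*M))
U = -49 (U = -22 - 27 = -49)
((89 + U*(-16)) + d(-63)) + L(-164) = ((89 - 49*(-16)) + 4*(-63)²) + (1/12)*(68 - 1*(-164))/(-164) = ((89 + 784) + 4*3969) + (1/12)*(-1/164)*(68 + 164) = (873 + 15876) + (1/12)*(-1/164)*232 = 16749 - 29/246 = 4120225/246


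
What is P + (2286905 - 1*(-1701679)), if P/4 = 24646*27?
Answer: 6650352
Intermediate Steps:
P = 2661768 (P = 4*(24646*27) = 4*665442 = 2661768)
P + (2286905 - 1*(-1701679)) = 2661768 + (2286905 - 1*(-1701679)) = 2661768 + (2286905 + 1701679) = 2661768 + 3988584 = 6650352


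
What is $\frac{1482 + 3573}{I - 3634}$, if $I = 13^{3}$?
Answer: $- \frac{1685}{479} \approx -3.5177$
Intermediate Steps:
$I = 2197$
$\frac{1482 + 3573}{I - 3634} = \frac{1482 + 3573}{2197 - 3634} = \frac{5055}{-1437} = 5055 \left(- \frac{1}{1437}\right) = - \frac{1685}{479}$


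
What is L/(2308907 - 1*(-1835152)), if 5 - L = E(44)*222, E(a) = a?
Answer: -9763/4144059 ≈ -0.0023559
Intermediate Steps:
L = -9763 (L = 5 - 44*222 = 5 - 1*9768 = 5 - 9768 = -9763)
L/(2308907 - 1*(-1835152)) = -9763/(2308907 - 1*(-1835152)) = -9763/(2308907 + 1835152) = -9763/4144059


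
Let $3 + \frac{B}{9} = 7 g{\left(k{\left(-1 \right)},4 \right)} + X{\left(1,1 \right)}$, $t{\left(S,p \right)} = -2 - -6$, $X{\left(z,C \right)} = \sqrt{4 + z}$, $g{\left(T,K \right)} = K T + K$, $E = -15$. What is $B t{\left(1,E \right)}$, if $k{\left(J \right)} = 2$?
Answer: $2916 + 36 \sqrt{5} \approx 2996.5$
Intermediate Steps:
$g{\left(T,K \right)} = K + K T$
$t{\left(S,p \right)} = 4$ ($t{\left(S,p \right)} = -2 + 6 = 4$)
$B = 729 + 9 \sqrt{5}$ ($B = -27 + 9 \left(7 \cdot 4 \left(1 + 2\right) + \sqrt{4 + 1}\right) = -27 + 9 \left(7 \cdot 4 \cdot 3 + \sqrt{5}\right) = -27 + 9 \left(7 \cdot 12 + \sqrt{5}\right) = -27 + 9 \left(84 + \sqrt{5}\right) = -27 + \left(756 + 9 \sqrt{5}\right) = 729 + 9 \sqrt{5} \approx 749.13$)
$B t{\left(1,E \right)} = \left(729 + 9 \sqrt{5}\right) 4 = 2916 + 36 \sqrt{5}$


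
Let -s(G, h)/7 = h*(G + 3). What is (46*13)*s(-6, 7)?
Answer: 87906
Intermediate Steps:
s(G, h) = -7*h*(3 + G) (s(G, h) = -7*h*(G + 3) = -7*h*(3 + G))
(46*13)*s(-6, 7) = (46*13)*(-7*7*(3 - 6)) = 598*(-7*7*(-3)) = 598*147 = 87906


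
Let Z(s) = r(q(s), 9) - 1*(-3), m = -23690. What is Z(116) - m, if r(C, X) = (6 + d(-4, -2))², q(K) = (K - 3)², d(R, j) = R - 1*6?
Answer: 23709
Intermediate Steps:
d(R, j) = -6 + R (d(R, j) = R - 6 = -6 + R)
q(K) = (-3 + K)²
r(C, X) = 16 (r(C, X) = (6 + (-6 - 4))² = (6 - 10)² = (-4)² = 16)
Z(s) = 19 (Z(s) = 16 - 1*(-3) = 16 + 3 = 19)
Z(116) - m = 19 - 1*(-23690) = 19 + 23690 = 23709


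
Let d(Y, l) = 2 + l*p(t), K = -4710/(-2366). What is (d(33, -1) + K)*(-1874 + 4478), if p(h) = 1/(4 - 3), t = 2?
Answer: 1316136/169 ≈ 7787.8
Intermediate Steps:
p(h) = 1 (p(h) = 1/1 = 1)
K = 2355/1183 (K = -4710*(-1/2366) = 2355/1183 ≈ 1.9907)
d(Y, l) = 2 + l (d(Y, l) = 2 + l*1 = 2 + l)
(d(33, -1) + K)*(-1874 + 4478) = ((2 - 1) + 2355/1183)*(-1874 + 4478) = (1 + 2355/1183)*2604 = (3538/1183)*2604 = 1316136/169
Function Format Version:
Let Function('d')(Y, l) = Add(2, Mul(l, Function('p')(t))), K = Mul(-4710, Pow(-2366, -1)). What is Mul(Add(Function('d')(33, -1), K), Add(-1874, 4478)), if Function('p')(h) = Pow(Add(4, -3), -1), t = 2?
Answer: Rational(1316136, 169) ≈ 7787.8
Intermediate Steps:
Function('p')(h) = 1 (Function('p')(h) = Pow(1, -1) = 1)
K = Rational(2355, 1183) (K = Mul(-4710, Rational(-1, 2366)) = Rational(2355, 1183) ≈ 1.9907)
Function('d')(Y, l) = Add(2, l) (Function('d')(Y, l) = Add(2, Mul(l, 1)) = Add(2, l))
Mul(Add(Function('d')(33, -1), K), Add(-1874, 4478)) = Mul(Add(Add(2, -1), Rational(2355, 1183)), Add(-1874, 4478)) = Mul(Add(1, Rational(2355, 1183)), 2604) = Mul(Rational(3538, 1183), 2604) = Rational(1316136, 169)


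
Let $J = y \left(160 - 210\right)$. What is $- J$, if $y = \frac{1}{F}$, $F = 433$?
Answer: $\frac{50}{433} \approx 0.11547$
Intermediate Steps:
$y = \frac{1}{433} \approx 0.0023095$
$J = - \frac{50}{433}$ ($J = \frac{160 - 210}{433} = \frac{1}{433} \left(-50\right) = - \frac{50}{433} \approx -0.11547$)
$- J = \left(-1\right) \left(- \frac{50}{433}\right) = \frac{50}{433}$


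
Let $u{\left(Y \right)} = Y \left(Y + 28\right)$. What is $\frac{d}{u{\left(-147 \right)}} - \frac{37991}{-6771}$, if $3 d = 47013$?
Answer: $\frac{85631656}{13160567} \approx 6.5067$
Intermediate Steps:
$d = 15671$ ($d = \frac{1}{3} \cdot 47013 = 15671$)
$u{\left(Y \right)} = Y \left(28 + Y\right)$
$\frac{d}{u{\left(-147 \right)}} - \frac{37991}{-6771} = \frac{15671}{\left(-147\right) \left(28 - 147\right)} - \frac{37991}{-6771} = \frac{15671}{\left(-147\right) \left(-119\right)} - - \frac{37991}{6771} = \frac{15671}{17493} + \frac{37991}{6771} = \frac{85631656}{13160567}$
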